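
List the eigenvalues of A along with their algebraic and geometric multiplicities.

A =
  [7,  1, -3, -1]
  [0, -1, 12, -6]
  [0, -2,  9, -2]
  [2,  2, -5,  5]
λ = 5: alg = 4, geom = 2

Step 1 — factor the characteristic polynomial to read off the algebraic multiplicities:
  χ_A(x) = (x - 5)^4

Step 2 — compute geometric multiplicities via the rank-nullity identity g(λ) = n − rank(A − λI):
  rank(A − (5)·I) = 2, so dim ker(A − (5)·I) = n − 2 = 2

Summary:
  λ = 5: algebraic multiplicity = 4, geometric multiplicity = 2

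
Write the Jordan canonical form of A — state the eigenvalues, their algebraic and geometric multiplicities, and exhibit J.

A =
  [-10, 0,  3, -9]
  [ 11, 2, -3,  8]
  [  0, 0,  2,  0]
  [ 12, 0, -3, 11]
J_1(-1) ⊕ J_2(2) ⊕ J_1(2)

The characteristic polynomial is
  det(x·I − A) = x^4 - 5*x^3 + 6*x^2 + 4*x - 8 = (x - 2)^3*(x + 1)

Eigenvalues and multiplicities (the geometric multiplicity of λ is n − rank(A − λI), which equals the number of Jordan blocks for λ):
  λ = -1: algebraic multiplicity = 1, geometric multiplicity = 1
  λ = 2: algebraic multiplicity = 3, geometric multiplicity = 2

Determining the block sizes for each eigenvalue:
  λ = -1: one block (gm = 1), so the single block has size am = 1 → block sizes [1]
  λ = 2: 2 blocks summing to 3 forces exactly one block of size 2 and the rest size 1 → block sizes [2, 1]

Assembling the blocks gives a Jordan form
J =
  [-1, 0, 0, 0]
  [ 0, 2, 1, 0]
  [ 0, 0, 2, 0]
  [ 0, 0, 0, 2]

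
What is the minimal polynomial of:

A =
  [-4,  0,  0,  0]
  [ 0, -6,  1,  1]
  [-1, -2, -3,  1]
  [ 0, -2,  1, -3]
x^3 + 12*x^2 + 48*x + 64

The characteristic polynomial is χ_A(x) = (x + 4)^4, so the eigenvalues are known. The minimal polynomial is
  m_A(x) = Π_λ (x − λ)^{k_λ}
where k_λ is the size of the *largest* Jordan block for λ (equivalently, the smallest k with (A − λI)^k v = 0 for every generalised eigenvector v of λ).

  λ = -4: largest Jordan block has size 3, contributing (x + 4)^3

So m_A(x) = (x + 4)^3 = x^3 + 12*x^2 + 48*x + 64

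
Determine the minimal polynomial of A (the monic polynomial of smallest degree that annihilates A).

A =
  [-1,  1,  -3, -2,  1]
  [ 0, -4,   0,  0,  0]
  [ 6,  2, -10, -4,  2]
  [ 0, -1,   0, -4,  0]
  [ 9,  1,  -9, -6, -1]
x^2 + 8*x + 16

The characteristic polynomial is χ_A(x) = (x + 4)^5, so the eigenvalues are known. The minimal polynomial is
  m_A(x) = Π_λ (x − λ)^{k_λ}
where k_λ is the size of the *largest* Jordan block for λ (equivalently, the smallest k with (A − λI)^k v = 0 for every generalised eigenvector v of λ).

  λ = -4: largest Jordan block has size 2, contributing (x + 4)^2

So m_A(x) = (x + 4)^2 = x^2 + 8*x + 16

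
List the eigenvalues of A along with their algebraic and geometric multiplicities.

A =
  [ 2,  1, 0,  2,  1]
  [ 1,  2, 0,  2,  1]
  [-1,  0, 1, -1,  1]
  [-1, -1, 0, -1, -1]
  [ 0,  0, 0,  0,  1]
λ = 1: alg = 5, geom = 3

Step 1 — factor the characteristic polynomial to read off the algebraic multiplicities:
  χ_A(x) = (x - 1)^5

Step 2 — compute geometric multiplicities via the rank-nullity identity g(λ) = n − rank(A − λI):
  rank(A − (1)·I) = 2, so dim ker(A − (1)·I) = n − 2 = 3

Summary:
  λ = 1: algebraic multiplicity = 5, geometric multiplicity = 3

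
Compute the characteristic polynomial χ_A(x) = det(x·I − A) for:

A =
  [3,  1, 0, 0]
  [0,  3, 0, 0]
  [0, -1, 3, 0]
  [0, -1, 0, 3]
x^4 - 12*x^3 + 54*x^2 - 108*x + 81

Expanding det(x·I − A) (e.g. by cofactor expansion or by noting that A is similar to its Jordan form J, which has the same characteristic polynomial as A) gives
  χ_A(x) = x^4 - 12*x^3 + 54*x^2 - 108*x + 81
which factors as (x - 3)^4. The eigenvalues (with algebraic multiplicities) are λ = 3 with multiplicity 4.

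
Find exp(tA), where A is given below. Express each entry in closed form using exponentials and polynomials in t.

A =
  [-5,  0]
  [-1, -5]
e^{tA} =
  [exp(-5*t), 0]
  [-t*exp(-5*t), exp(-5*t)]

Strategy: write A = P · J · P⁻¹ where J is a Jordan canonical form, so e^{tA} = P · e^{tJ} · P⁻¹, and e^{tJ} can be computed block-by-block.

A has Jordan form
J =
  [-5,  1]
  [ 0, -5]
(up to reordering of blocks).

Per-block formulas:
  For a 2×2 Jordan block J_2(-5): exp(t · J_2(-5)) = e^(-5t)·(I + t·N), where N is the 2×2 nilpotent shift.

After assembling e^{tJ} and conjugating by P, we get:

e^{tA} =
  [exp(-5*t), 0]
  [-t*exp(-5*t), exp(-5*t)]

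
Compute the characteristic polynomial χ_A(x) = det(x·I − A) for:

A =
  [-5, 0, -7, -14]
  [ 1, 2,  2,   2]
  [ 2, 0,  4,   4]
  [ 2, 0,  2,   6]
x^4 - 7*x^3 + 18*x^2 - 20*x + 8

Expanding det(x·I − A) (e.g. by cofactor expansion or by noting that A is similar to its Jordan form J, which has the same characteristic polynomial as A) gives
  χ_A(x) = x^4 - 7*x^3 + 18*x^2 - 20*x + 8
which factors as (x - 2)^3*(x - 1). The eigenvalues (with algebraic multiplicities) are λ = 1 with multiplicity 1, λ = 2 with multiplicity 3.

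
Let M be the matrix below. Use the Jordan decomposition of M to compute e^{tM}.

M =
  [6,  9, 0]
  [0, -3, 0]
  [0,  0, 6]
e^{tM} =
  [exp(6*t), exp(6*t) - exp(-3*t), 0]
  [0, exp(-3*t), 0]
  [0, 0, exp(6*t)]

Strategy: write M = P · J · P⁻¹ where J is a Jordan canonical form, so e^{tM} = P · e^{tJ} · P⁻¹, and e^{tJ} can be computed block-by-block.

M has Jordan form
J =
  [-3, 0, 0]
  [ 0, 6, 0]
  [ 0, 0, 6]
(up to reordering of blocks).

Per-block formulas:
  For a 1×1 block at λ = 6: exp(t · [6]) = [e^(6t)].
  For a 1×1 block at λ = -3: exp(t · [-3]) = [e^(-3t)].

After assembling e^{tJ} and conjugating by P, we get:

e^{tM} =
  [exp(6*t), exp(6*t) - exp(-3*t), 0]
  [0, exp(-3*t), 0]
  [0, 0, exp(6*t)]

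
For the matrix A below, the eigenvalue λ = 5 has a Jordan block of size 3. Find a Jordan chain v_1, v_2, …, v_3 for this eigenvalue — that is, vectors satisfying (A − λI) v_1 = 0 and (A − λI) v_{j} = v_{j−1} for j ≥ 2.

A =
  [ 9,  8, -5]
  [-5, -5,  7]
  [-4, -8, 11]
A Jordan chain for λ = 5 of length 3:
v_1 = (-4, 2, 0)ᵀ
v_2 = (4, -5, -4)ᵀ
v_3 = (1, 0, 0)ᵀ

Let N = A − (5)·I. We want v_3 with N^3 v_3 = 0 but N^2 v_3 ≠ 0; then v_{j-1} := N · v_j for j = 3, …, 2.

Pick v_3 = (1, 0, 0)ᵀ.
Then v_2 = N · v_3 = (4, -5, -4)ᵀ.
Then v_1 = N · v_2 = (-4, 2, 0)ᵀ.

Sanity check: (A − (5)·I) v_1 = (0, 0, 0)ᵀ = 0. ✓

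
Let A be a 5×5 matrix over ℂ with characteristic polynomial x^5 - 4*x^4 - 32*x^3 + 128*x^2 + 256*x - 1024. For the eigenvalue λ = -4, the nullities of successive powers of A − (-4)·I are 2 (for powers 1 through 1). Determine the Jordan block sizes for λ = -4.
Block sizes for λ = -4: [1, 1]

From the dimensions of kernels of powers, the number of Jordan blocks of size at least j is d_j − d_{j−1} where d_j = dim ker(N^j) (with d_0 = 0). Computing the differences gives [2].
The number of blocks of size exactly k is (#blocks of size ≥ k) − (#blocks of size ≥ k + 1), so the partition is: 2 block(s) of size 1.
In nonincreasing order the block sizes are [1, 1].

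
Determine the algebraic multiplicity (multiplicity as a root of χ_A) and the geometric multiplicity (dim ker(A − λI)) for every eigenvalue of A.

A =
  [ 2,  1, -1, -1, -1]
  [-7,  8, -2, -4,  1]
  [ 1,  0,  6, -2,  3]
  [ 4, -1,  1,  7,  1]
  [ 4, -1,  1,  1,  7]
λ = 6: alg = 5, geom = 3

Step 1 — factor the characteristic polynomial to read off the algebraic multiplicities:
  χ_A(x) = (x - 6)^5

Step 2 — compute geometric multiplicities via the rank-nullity identity g(λ) = n − rank(A − λI):
  rank(A − (6)·I) = 2, so dim ker(A − (6)·I) = n − 2 = 3

Summary:
  λ = 6: algebraic multiplicity = 5, geometric multiplicity = 3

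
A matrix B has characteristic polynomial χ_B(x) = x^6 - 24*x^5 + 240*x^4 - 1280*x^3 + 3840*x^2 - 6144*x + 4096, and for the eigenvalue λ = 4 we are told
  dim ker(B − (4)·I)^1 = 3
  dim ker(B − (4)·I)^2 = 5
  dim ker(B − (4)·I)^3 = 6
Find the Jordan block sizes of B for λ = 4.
Block sizes for λ = 4: [3, 2, 1]

From the dimensions of kernels of powers, the number of Jordan blocks of size at least j is d_j − d_{j−1} where d_j = dim ker(N^j) (with d_0 = 0). Computing the differences gives [3, 2, 1].
The number of blocks of size exactly k is (#blocks of size ≥ k) − (#blocks of size ≥ k + 1), so the partition is: 1 block(s) of size 1, 1 block(s) of size 2, 1 block(s) of size 3.
In nonincreasing order the block sizes are [3, 2, 1].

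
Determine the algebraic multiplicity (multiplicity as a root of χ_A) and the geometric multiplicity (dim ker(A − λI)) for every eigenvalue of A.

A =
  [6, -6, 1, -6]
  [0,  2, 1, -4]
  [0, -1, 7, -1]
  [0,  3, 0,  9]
λ = 6: alg = 4, geom = 2

Step 1 — factor the characteristic polynomial to read off the algebraic multiplicities:
  χ_A(x) = (x - 6)^4

Step 2 — compute geometric multiplicities via the rank-nullity identity g(λ) = n − rank(A − λI):
  rank(A − (6)·I) = 2, so dim ker(A − (6)·I) = n − 2 = 2

Summary:
  λ = 6: algebraic multiplicity = 4, geometric multiplicity = 2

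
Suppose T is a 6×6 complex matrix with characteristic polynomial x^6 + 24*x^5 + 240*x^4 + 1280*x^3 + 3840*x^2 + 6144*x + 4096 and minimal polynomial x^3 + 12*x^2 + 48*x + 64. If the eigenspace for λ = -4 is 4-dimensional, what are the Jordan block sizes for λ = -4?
Block sizes for λ = -4: [3, 1, 1, 1]

Step 1 — from the characteristic polynomial, algebraic multiplicity of λ = -4 is 6. From dim ker(T − (-4)·I) = 4, there are exactly 4 Jordan blocks for λ = -4.
Step 2 — from the minimal polynomial, the factor (x + 4)^3 tells us the largest block for λ = -4 has size 3.
Step 3 — with total size 6, 4 blocks, and largest block 3, the block sizes (in nonincreasing order) are [3, 1, 1, 1].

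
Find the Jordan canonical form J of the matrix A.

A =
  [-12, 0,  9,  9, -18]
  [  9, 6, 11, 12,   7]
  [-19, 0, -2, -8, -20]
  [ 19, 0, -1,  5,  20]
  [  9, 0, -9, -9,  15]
J_1(-3) ⊕ J_1(-3) ⊕ J_3(6)

The characteristic polynomial is
  det(x·I − A) = x^5 - 12*x^4 + 9*x^3 + 270*x^2 - 324*x - 1944 = (x - 6)^3*(x + 3)^2

Eigenvalues and multiplicities (the geometric multiplicity of λ is n − rank(A − λI), which equals the number of Jordan blocks for λ):
  λ = -3: algebraic multiplicity = 2, geometric multiplicity = 2
  λ = 6: algebraic multiplicity = 3, geometric multiplicity = 1

Determining the block sizes for each eigenvalue:
  λ = -3: gm = am = 2, so every block has size 1 → block sizes [1, 1]
  λ = 6: one block (gm = 1), so the single block has size am = 3 → block sizes [3]

Assembling the blocks gives a Jordan form
J =
  [-3,  0, 0, 0, 0]
  [ 0, -3, 0, 0, 0]
  [ 0,  0, 6, 1, 0]
  [ 0,  0, 0, 6, 1]
  [ 0,  0, 0, 0, 6]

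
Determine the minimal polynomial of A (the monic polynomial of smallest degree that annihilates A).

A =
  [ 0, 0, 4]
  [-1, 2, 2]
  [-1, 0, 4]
x^2 - 4*x + 4

The characteristic polynomial is χ_A(x) = (x - 2)^3, so the eigenvalues are known. The minimal polynomial is
  m_A(x) = Π_λ (x − λ)^{k_λ}
where k_λ is the size of the *largest* Jordan block for λ (equivalently, the smallest k with (A − λI)^k v = 0 for every generalised eigenvector v of λ).

  λ = 2: largest Jordan block has size 2, contributing (x − 2)^2

So m_A(x) = (x - 2)^2 = x^2 - 4*x + 4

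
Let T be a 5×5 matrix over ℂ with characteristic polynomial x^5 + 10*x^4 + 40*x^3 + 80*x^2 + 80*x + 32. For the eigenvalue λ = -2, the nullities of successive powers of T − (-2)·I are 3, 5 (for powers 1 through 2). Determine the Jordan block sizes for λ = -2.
Block sizes for λ = -2: [2, 2, 1]

From the dimensions of kernels of powers, the number of Jordan blocks of size at least j is d_j − d_{j−1} where d_j = dim ker(N^j) (with d_0 = 0). Computing the differences gives [3, 2].
The number of blocks of size exactly k is (#blocks of size ≥ k) − (#blocks of size ≥ k + 1), so the partition is: 1 block(s) of size 1, 2 block(s) of size 2.
In nonincreasing order the block sizes are [2, 2, 1].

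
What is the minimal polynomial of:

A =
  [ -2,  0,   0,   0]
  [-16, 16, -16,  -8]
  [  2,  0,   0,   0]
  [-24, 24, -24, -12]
x^3 - 2*x^2 - 8*x

The characteristic polynomial is χ_A(x) = x^2*(x - 4)*(x + 2), so the eigenvalues are known. The minimal polynomial is
  m_A(x) = Π_λ (x − λ)^{k_λ}
where k_λ is the size of the *largest* Jordan block for λ (equivalently, the smallest k with (A − λI)^k v = 0 for every generalised eigenvector v of λ).

  λ = -2: largest Jordan block has size 1, contributing (x + 2)
  λ = 0: largest Jordan block has size 1, contributing (x − 0)
  λ = 4: largest Jordan block has size 1, contributing (x − 4)

So m_A(x) = x*(x - 4)*(x + 2) = x^3 - 2*x^2 - 8*x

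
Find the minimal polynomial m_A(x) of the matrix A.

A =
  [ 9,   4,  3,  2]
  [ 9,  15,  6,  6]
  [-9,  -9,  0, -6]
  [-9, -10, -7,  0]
x^3 - 18*x^2 + 108*x - 216

The characteristic polynomial is χ_A(x) = (x - 6)^4, so the eigenvalues are known. The minimal polynomial is
  m_A(x) = Π_λ (x − λ)^{k_λ}
where k_λ is the size of the *largest* Jordan block for λ (equivalently, the smallest k with (A − λI)^k v = 0 for every generalised eigenvector v of λ).

  λ = 6: largest Jordan block has size 3, contributing (x − 6)^3

So m_A(x) = (x - 6)^3 = x^3 - 18*x^2 + 108*x - 216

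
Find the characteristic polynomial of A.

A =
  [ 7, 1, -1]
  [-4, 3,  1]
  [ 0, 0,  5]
x^3 - 15*x^2 + 75*x - 125

Expanding det(x·I − A) (e.g. by cofactor expansion or by noting that A is similar to its Jordan form J, which has the same characteristic polynomial as A) gives
  χ_A(x) = x^3 - 15*x^2 + 75*x - 125
which factors as (x - 5)^3. The eigenvalues (with algebraic multiplicities) are λ = 5 with multiplicity 3.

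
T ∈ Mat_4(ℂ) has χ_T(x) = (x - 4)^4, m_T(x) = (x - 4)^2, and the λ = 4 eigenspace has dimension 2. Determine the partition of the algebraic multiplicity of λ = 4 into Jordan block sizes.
Block sizes for λ = 4: [2, 2]

Step 1 — from the characteristic polynomial, algebraic multiplicity of λ = 4 is 4. From dim ker(T − (4)·I) = 2, there are exactly 2 Jordan blocks for λ = 4.
Step 2 — from the minimal polynomial, the factor (x − 4)^2 tells us the largest block for λ = 4 has size 2.
Step 3 — with total size 4, 2 blocks, and largest block 2, the block sizes (in nonincreasing order) are [2, 2].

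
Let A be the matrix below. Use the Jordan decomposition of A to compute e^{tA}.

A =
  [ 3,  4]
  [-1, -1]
e^{tA} =
  [2*t*exp(t) + exp(t), 4*t*exp(t)]
  [-t*exp(t), -2*t*exp(t) + exp(t)]

Strategy: write A = P · J · P⁻¹ where J is a Jordan canonical form, so e^{tA} = P · e^{tJ} · P⁻¹, and e^{tJ} can be computed block-by-block.

A has Jordan form
J =
  [1, 1]
  [0, 1]
(up to reordering of blocks).

Per-block formulas:
  For a 2×2 Jordan block J_2(1): exp(t · J_2(1)) = e^(1t)·(I + t·N), where N is the 2×2 nilpotent shift.

After assembling e^{tJ} and conjugating by P, we get:

e^{tA} =
  [2*t*exp(t) + exp(t), 4*t*exp(t)]
  [-t*exp(t), -2*t*exp(t) + exp(t)]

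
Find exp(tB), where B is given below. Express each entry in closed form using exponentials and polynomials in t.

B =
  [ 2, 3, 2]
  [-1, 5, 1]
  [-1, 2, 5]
e^{tB} =
  [-t^2*exp(4*t)/2 - 2*t*exp(4*t) + exp(4*t), t^2*exp(4*t)/2 + 3*t*exp(4*t), t^2*exp(4*t)/2 + 2*t*exp(4*t)]
  [-t*exp(4*t), t*exp(4*t) + exp(4*t), t*exp(4*t)]
  [-t^2*exp(4*t)/2 - t*exp(4*t), t^2*exp(4*t)/2 + 2*t*exp(4*t), t^2*exp(4*t)/2 + t*exp(4*t) + exp(4*t)]

Strategy: write B = P · J · P⁻¹ where J is a Jordan canonical form, so e^{tB} = P · e^{tJ} · P⁻¹, and e^{tJ} can be computed block-by-block.

B has Jordan form
J =
  [4, 1, 0]
  [0, 4, 1]
  [0, 0, 4]
(up to reordering of blocks).

Per-block formulas:
  For a 3×3 Jordan block J_3(4): exp(t · J_3(4)) = e^(4t)·(I + t·N + (t^2/2)·N^2), where N is the 3×3 nilpotent shift.

After assembling e^{tJ} and conjugating by P, we get:

e^{tB} =
  [-t^2*exp(4*t)/2 - 2*t*exp(4*t) + exp(4*t), t^2*exp(4*t)/2 + 3*t*exp(4*t), t^2*exp(4*t)/2 + 2*t*exp(4*t)]
  [-t*exp(4*t), t*exp(4*t) + exp(4*t), t*exp(4*t)]
  [-t^2*exp(4*t)/2 - t*exp(4*t), t^2*exp(4*t)/2 + 2*t*exp(4*t), t^2*exp(4*t)/2 + t*exp(4*t) + exp(4*t)]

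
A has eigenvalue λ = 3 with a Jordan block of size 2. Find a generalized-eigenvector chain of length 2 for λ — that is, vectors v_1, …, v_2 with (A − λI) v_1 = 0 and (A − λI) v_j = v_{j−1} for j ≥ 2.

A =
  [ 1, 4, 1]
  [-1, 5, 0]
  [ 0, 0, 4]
A Jordan chain for λ = 3 of length 2:
v_1 = (-2, -1, 0)ᵀ
v_2 = (1, 0, 0)ᵀ

Let N = A − (3)·I. We want v_2 with N^2 v_2 = 0 but N^1 v_2 ≠ 0; then v_{j-1} := N · v_j for j = 2, …, 2.

Pick v_2 = (1, 0, 0)ᵀ.
Then v_1 = N · v_2 = (-2, -1, 0)ᵀ.

Sanity check: (A − (3)·I) v_1 = (0, 0, 0)ᵀ = 0. ✓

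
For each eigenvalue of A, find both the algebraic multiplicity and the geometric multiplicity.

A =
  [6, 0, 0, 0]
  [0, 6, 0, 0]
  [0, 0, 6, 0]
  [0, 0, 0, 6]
λ = 6: alg = 4, geom = 4

Step 1 — factor the characteristic polynomial to read off the algebraic multiplicities:
  χ_A(x) = (x - 6)^4

Step 2 — compute geometric multiplicities via the rank-nullity identity g(λ) = n − rank(A − λI):
  rank(A − (6)·I) = 0, so dim ker(A − (6)·I) = n − 0 = 4

Summary:
  λ = 6: algebraic multiplicity = 4, geometric multiplicity = 4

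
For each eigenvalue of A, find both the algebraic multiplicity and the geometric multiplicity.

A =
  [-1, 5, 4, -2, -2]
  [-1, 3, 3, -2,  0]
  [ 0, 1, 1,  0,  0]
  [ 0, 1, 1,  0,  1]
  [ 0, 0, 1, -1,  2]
λ = 1: alg = 5, geom = 2

Step 1 — factor the characteristic polynomial to read off the algebraic multiplicities:
  χ_A(x) = (x - 1)^5

Step 2 — compute geometric multiplicities via the rank-nullity identity g(λ) = n − rank(A − λI):
  rank(A − (1)·I) = 3, so dim ker(A − (1)·I) = n − 3 = 2

Summary:
  λ = 1: algebraic multiplicity = 5, geometric multiplicity = 2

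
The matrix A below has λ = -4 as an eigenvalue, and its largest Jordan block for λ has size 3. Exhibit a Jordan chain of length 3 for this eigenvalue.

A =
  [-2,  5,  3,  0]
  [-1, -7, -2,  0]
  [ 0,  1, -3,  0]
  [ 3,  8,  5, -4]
A Jordan chain for λ = -4 of length 3:
v_1 = (-1, 1, -1, -2)ᵀ
v_2 = (2, -1, 0, 3)ᵀ
v_3 = (1, 0, 0, 0)ᵀ

Let N = A − (-4)·I. We want v_3 with N^3 v_3 = 0 but N^2 v_3 ≠ 0; then v_{j-1} := N · v_j for j = 3, …, 2.

Pick v_3 = (1, 0, 0, 0)ᵀ.
Then v_2 = N · v_3 = (2, -1, 0, 3)ᵀ.
Then v_1 = N · v_2 = (-1, 1, -1, -2)ᵀ.

Sanity check: (A − (-4)·I) v_1 = (0, 0, 0, 0)ᵀ = 0. ✓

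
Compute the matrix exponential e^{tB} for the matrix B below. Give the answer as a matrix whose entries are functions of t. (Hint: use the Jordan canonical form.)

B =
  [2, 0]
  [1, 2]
e^{tB} =
  [exp(2*t), 0]
  [t*exp(2*t), exp(2*t)]

Strategy: write B = P · J · P⁻¹ where J is a Jordan canonical form, so e^{tB} = P · e^{tJ} · P⁻¹, and e^{tJ} can be computed block-by-block.

B has Jordan form
J =
  [2, 1]
  [0, 2]
(up to reordering of blocks).

Per-block formulas:
  For a 2×2 Jordan block J_2(2): exp(t · J_2(2)) = e^(2t)·(I + t·N), where N is the 2×2 nilpotent shift.

After assembling e^{tJ} and conjugating by P, we get:

e^{tB} =
  [exp(2*t), 0]
  [t*exp(2*t), exp(2*t)]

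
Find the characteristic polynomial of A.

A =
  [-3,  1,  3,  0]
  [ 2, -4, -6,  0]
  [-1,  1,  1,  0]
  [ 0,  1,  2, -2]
x^4 + 8*x^3 + 24*x^2 + 32*x + 16

Expanding det(x·I − A) (e.g. by cofactor expansion or by noting that A is similar to its Jordan form J, which has the same characteristic polynomial as A) gives
  χ_A(x) = x^4 + 8*x^3 + 24*x^2 + 32*x + 16
which factors as (x + 2)^4. The eigenvalues (with algebraic multiplicities) are λ = -2 with multiplicity 4.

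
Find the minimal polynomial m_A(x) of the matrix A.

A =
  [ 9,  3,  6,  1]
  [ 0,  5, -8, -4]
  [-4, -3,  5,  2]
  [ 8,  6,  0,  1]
x^2 - 10*x + 25

The characteristic polynomial is χ_A(x) = (x - 5)^4, so the eigenvalues are known. The minimal polynomial is
  m_A(x) = Π_λ (x − λ)^{k_λ}
where k_λ is the size of the *largest* Jordan block for λ (equivalently, the smallest k with (A − λI)^k v = 0 for every generalised eigenvector v of λ).

  λ = 5: largest Jordan block has size 2, contributing (x − 5)^2

So m_A(x) = (x - 5)^2 = x^2 - 10*x + 25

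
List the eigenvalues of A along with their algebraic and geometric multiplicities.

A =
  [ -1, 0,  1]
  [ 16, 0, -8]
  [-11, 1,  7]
λ = 2: alg = 3, geom = 1

Step 1 — factor the characteristic polynomial to read off the algebraic multiplicities:
  χ_A(x) = (x - 2)^3

Step 2 — compute geometric multiplicities via the rank-nullity identity g(λ) = n − rank(A − λI):
  rank(A − (2)·I) = 2, so dim ker(A − (2)·I) = n − 2 = 1

Summary:
  λ = 2: algebraic multiplicity = 3, geometric multiplicity = 1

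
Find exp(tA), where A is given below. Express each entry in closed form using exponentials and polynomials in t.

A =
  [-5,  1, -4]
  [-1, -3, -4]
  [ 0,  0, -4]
e^{tA} =
  [-t*exp(-4*t) + exp(-4*t), t*exp(-4*t), -4*t*exp(-4*t)]
  [-t*exp(-4*t), t*exp(-4*t) + exp(-4*t), -4*t*exp(-4*t)]
  [0, 0, exp(-4*t)]

Strategy: write A = P · J · P⁻¹ where J is a Jordan canonical form, so e^{tA} = P · e^{tJ} · P⁻¹, and e^{tJ} can be computed block-by-block.

A has Jordan form
J =
  [-4,  1,  0]
  [ 0, -4,  0]
  [ 0,  0, -4]
(up to reordering of blocks).

Per-block formulas:
  For a 1×1 block at λ = -4: exp(t · [-4]) = [e^(-4t)].
  For a 2×2 Jordan block J_2(-4): exp(t · J_2(-4)) = e^(-4t)·(I + t·N), where N is the 2×2 nilpotent shift.

After assembling e^{tJ} and conjugating by P, we get:

e^{tA} =
  [-t*exp(-4*t) + exp(-4*t), t*exp(-4*t), -4*t*exp(-4*t)]
  [-t*exp(-4*t), t*exp(-4*t) + exp(-4*t), -4*t*exp(-4*t)]
  [0, 0, exp(-4*t)]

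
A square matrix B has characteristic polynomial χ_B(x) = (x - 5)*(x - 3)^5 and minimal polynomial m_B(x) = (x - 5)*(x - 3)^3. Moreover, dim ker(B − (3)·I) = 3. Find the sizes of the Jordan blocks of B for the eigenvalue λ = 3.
Block sizes for λ = 3: [3, 1, 1]

Step 1 — from the characteristic polynomial, algebraic multiplicity of λ = 3 is 5. From dim ker(B − (3)·I) = 3, there are exactly 3 Jordan blocks for λ = 3.
Step 2 — from the minimal polynomial, the factor (x − 3)^3 tells us the largest block for λ = 3 has size 3.
Step 3 — with total size 5, 3 blocks, and largest block 3, the block sizes (in nonincreasing order) are [3, 1, 1].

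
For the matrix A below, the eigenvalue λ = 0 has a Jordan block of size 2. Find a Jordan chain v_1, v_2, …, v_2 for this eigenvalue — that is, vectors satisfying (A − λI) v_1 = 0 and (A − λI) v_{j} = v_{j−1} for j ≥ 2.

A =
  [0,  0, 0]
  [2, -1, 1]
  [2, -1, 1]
A Jordan chain for λ = 0 of length 2:
v_1 = (0, 2, 2)ᵀ
v_2 = (1, 0, 0)ᵀ

Let N = A − (0)·I. We want v_2 with N^2 v_2 = 0 but N^1 v_2 ≠ 0; then v_{j-1} := N · v_j for j = 2, …, 2.

Pick v_2 = (1, 0, 0)ᵀ.
Then v_1 = N · v_2 = (0, 2, 2)ᵀ.

Sanity check: (A − (0)·I) v_1 = (0, 0, 0)ᵀ = 0. ✓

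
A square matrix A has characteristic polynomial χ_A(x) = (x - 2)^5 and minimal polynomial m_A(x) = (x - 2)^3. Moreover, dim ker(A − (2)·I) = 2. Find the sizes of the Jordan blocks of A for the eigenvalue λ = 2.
Block sizes for λ = 2: [3, 2]

Step 1 — from the characteristic polynomial, algebraic multiplicity of λ = 2 is 5. From dim ker(A − (2)·I) = 2, there are exactly 2 Jordan blocks for λ = 2.
Step 2 — from the minimal polynomial, the factor (x − 2)^3 tells us the largest block for λ = 2 has size 3.
Step 3 — with total size 5, 2 blocks, and largest block 3, the block sizes (in nonincreasing order) are [3, 2].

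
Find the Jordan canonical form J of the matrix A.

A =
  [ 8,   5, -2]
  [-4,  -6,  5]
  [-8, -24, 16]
J_3(6)

The characteristic polynomial is
  det(x·I − A) = x^3 - 18*x^2 + 108*x - 216 = (x - 6)^3

Eigenvalues and multiplicities (the geometric multiplicity of λ is n − rank(A − λI), which equals the number of Jordan blocks for λ):
  λ = 6: algebraic multiplicity = 3, geometric multiplicity = 1

Determining the block sizes for each eigenvalue:
  λ = 6: one block (gm = 1), so the single block has size am = 3 → block sizes [3]

Assembling the blocks gives a Jordan form
J =
  [6, 1, 0]
  [0, 6, 1]
  [0, 0, 6]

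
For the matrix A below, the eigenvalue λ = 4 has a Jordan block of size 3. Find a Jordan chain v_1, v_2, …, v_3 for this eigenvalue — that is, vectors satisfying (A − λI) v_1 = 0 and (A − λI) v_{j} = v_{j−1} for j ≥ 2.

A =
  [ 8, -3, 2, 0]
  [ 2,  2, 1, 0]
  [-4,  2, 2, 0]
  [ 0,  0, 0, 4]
A Jordan chain for λ = 4 of length 3:
v_1 = (2, 0, -4, 0)ᵀ
v_2 = (4, 2, -4, 0)ᵀ
v_3 = (1, 0, 0, 0)ᵀ

Let N = A − (4)·I. We want v_3 with N^3 v_3 = 0 but N^2 v_3 ≠ 0; then v_{j-1} := N · v_j for j = 3, …, 2.

Pick v_3 = (1, 0, 0, 0)ᵀ.
Then v_2 = N · v_3 = (4, 2, -4, 0)ᵀ.
Then v_1 = N · v_2 = (2, 0, -4, 0)ᵀ.

Sanity check: (A − (4)·I) v_1 = (0, 0, 0, 0)ᵀ = 0. ✓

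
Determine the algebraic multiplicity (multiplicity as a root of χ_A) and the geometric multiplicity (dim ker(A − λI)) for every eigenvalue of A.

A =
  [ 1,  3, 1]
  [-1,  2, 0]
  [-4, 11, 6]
λ = 3: alg = 3, geom = 1

Step 1 — factor the characteristic polynomial to read off the algebraic multiplicities:
  χ_A(x) = (x - 3)^3

Step 2 — compute geometric multiplicities via the rank-nullity identity g(λ) = n − rank(A − λI):
  rank(A − (3)·I) = 2, so dim ker(A − (3)·I) = n − 2 = 1

Summary:
  λ = 3: algebraic multiplicity = 3, geometric multiplicity = 1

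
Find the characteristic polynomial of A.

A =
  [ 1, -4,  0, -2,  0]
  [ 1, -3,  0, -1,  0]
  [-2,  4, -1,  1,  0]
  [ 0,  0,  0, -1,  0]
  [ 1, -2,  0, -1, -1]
x^5 + 5*x^4 + 10*x^3 + 10*x^2 + 5*x + 1

Expanding det(x·I − A) (e.g. by cofactor expansion or by noting that A is similar to its Jordan form J, which has the same characteristic polynomial as A) gives
  χ_A(x) = x^5 + 5*x^4 + 10*x^3 + 10*x^2 + 5*x + 1
which factors as (x + 1)^5. The eigenvalues (with algebraic multiplicities) are λ = -1 with multiplicity 5.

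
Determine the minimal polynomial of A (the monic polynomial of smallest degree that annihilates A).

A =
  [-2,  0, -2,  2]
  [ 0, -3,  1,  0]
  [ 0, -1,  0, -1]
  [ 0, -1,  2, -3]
x^3 + 6*x^2 + 12*x + 8

The characteristic polynomial is χ_A(x) = (x + 2)^4, so the eigenvalues are known. The minimal polynomial is
  m_A(x) = Π_λ (x − λ)^{k_λ}
where k_λ is the size of the *largest* Jordan block for λ (equivalently, the smallest k with (A − λI)^k v = 0 for every generalised eigenvector v of λ).

  λ = -2: largest Jordan block has size 3, contributing (x + 2)^3

So m_A(x) = (x + 2)^3 = x^3 + 6*x^2 + 12*x + 8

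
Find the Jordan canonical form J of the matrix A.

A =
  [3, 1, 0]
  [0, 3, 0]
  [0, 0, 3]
J_2(3) ⊕ J_1(3)

The characteristic polynomial is
  det(x·I − A) = x^3 - 9*x^2 + 27*x - 27 = (x - 3)^3

Eigenvalues and multiplicities (the geometric multiplicity of λ is n − rank(A − λI), which equals the number of Jordan blocks for λ):
  λ = 3: algebraic multiplicity = 3, geometric multiplicity = 2

Determining the block sizes for each eigenvalue:
  λ = 3: 2 blocks summing to 3 forces exactly one block of size 2 and the rest size 1 → block sizes [2, 1]

Assembling the blocks gives a Jordan form
J =
  [3, 1, 0]
  [0, 3, 0]
  [0, 0, 3]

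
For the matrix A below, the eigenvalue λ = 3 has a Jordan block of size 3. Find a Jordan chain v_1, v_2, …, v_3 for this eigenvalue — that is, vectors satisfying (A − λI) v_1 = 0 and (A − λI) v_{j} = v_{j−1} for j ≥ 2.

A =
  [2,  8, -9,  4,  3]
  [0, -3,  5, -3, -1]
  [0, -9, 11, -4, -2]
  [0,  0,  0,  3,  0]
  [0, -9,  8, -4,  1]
A Jordan chain for λ = 3 of length 3:
v_1 = (2, -2, -3, 0, -3)ᵀ
v_2 = (6, -5, -8, 0, -8)ᵀ
v_3 = (3, 0, -1, 0, 0)ᵀ

Let N = A − (3)·I. We want v_3 with N^3 v_3 = 0 but N^2 v_3 ≠ 0; then v_{j-1} := N · v_j for j = 3, …, 2.

Pick v_3 = (3, 0, -1, 0, 0)ᵀ.
Then v_2 = N · v_3 = (6, -5, -8, 0, -8)ᵀ.
Then v_1 = N · v_2 = (2, -2, -3, 0, -3)ᵀ.

Sanity check: (A − (3)·I) v_1 = (0, 0, 0, 0, 0)ᵀ = 0. ✓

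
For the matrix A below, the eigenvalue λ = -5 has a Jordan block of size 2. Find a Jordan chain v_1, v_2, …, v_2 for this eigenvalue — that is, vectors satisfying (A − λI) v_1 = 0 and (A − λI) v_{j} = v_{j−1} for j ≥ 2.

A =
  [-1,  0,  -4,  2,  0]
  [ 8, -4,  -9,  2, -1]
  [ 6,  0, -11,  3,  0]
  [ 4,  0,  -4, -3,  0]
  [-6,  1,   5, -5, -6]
A Jordan chain for λ = -5 of length 2:
v_1 = (4, 8, 6, 4, -6)ᵀ
v_2 = (1, 0, 0, 0, 0)ᵀ

Let N = A − (-5)·I. We want v_2 with N^2 v_2 = 0 but N^1 v_2 ≠ 0; then v_{j-1} := N · v_j for j = 2, …, 2.

Pick v_2 = (1, 0, 0, 0, 0)ᵀ.
Then v_1 = N · v_2 = (4, 8, 6, 4, -6)ᵀ.

Sanity check: (A − (-5)·I) v_1 = (0, 0, 0, 0, 0)ᵀ = 0. ✓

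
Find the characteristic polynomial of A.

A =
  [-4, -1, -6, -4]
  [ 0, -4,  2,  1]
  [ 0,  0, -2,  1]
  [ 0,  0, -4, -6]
x^4 + 16*x^3 + 96*x^2 + 256*x + 256

Expanding det(x·I − A) (e.g. by cofactor expansion or by noting that A is similar to its Jordan form J, which has the same characteristic polynomial as A) gives
  χ_A(x) = x^4 + 16*x^3 + 96*x^2 + 256*x + 256
which factors as (x + 4)^4. The eigenvalues (with algebraic multiplicities) are λ = -4 with multiplicity 4.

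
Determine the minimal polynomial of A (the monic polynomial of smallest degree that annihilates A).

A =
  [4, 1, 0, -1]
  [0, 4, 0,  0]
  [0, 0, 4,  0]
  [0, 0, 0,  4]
x^2 - 8*x + 16

The characteristic polynomial is χ_A(x) = (x - 4)^4, so the eigenvalues are known. The minimal polynomial is
  m_A(x) = Π_λ (x − λ)^{k_λ}
where k_λ is the size of the *largest* Jordan block for λ (equivalently, the smallest k with (A − λI)^k v = 0 for every generalised eigenvector v of λ).

  λ = 4: largest Jordan block has size 2, contributing (x − 4)^2

So m_A(x) = (x - 4)^2 = x^2 - 8*x + 16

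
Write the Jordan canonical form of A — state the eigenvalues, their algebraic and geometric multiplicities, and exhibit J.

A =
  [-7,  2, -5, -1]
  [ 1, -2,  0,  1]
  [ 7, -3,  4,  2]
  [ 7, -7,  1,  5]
J_2(-1) ⊕ J_2(1)

The characteristic polynomial is
  det(x·I − A) = x^4 - 2*x^2 + 1 = (x - 1)^2*(x + 1)^2

Eigenvalues and multiplicities (the geometric multiplicity of λ is n − rank(A − λI), which equals the number of Jordan blocks for λ):
  λ = -1: algebraic multiplicity = 2, geometric multiplicity = 1
  λ = 1: algebraic multiplicity = 2, geometric multiplicity = 1

Determining the block sizes for each eigenvalue:
  λ = -1: one block (gm = 1), so the single block has size am = 2 → block sizes [2]
  λ = 1: one block (gm = 1), so the single block has size am = 2 → block sizes [2]

Assembling the blocks gives a Jordan form
J =
  [-1,  1, 0, 0]
  [ 0, -1, 0, 0]
  [ 0,  0, 1, 1]
  [ 0,  0, 0, 1]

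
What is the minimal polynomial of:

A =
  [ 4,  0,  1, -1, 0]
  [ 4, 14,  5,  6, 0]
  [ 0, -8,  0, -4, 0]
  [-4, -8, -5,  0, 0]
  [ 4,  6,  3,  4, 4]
x^4 - 18*x^3 + 120*x^2 - 352*x + 384

The characteristic polynomial is χ_A(x) = (x - 6)*(x - 4)^4, so the eigenvalues are known. The minimal polynomial is
  m_A(x) = Π_λ (x − λ)^{k_λ}
where k_λ is the size of the *largest* Jordan block for λ (equivalently, the smallest k with (A − λI)^k v = 0 for every generalised eigenvector v of λ).

  λ = 4: largest Jordan block has size 3, contributing (x − 4)^3
  λ = 6: largest Jordan block has size 1, contributing (x − 6)

So m_A(x) = (x - 6)*(x - 4)^3 = x^4 - 18*x^3 + 120*x^2 - 352*x + 384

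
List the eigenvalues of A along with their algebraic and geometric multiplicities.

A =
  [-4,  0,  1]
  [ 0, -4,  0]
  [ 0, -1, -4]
λ = -4: alg = 3, geom = 1

Step 1 — factor the characteristic polynomial to read off the algebraic multiplicities:
  χ_A(x) = (x + 4)^3

Step 2 — compute geometric multiplicities via the rank-nullity identity g(λ) = n − rank(A − λI):
  rank(A − (-4)·I) = 2, so dim ker(A − (-4)·I) = n − 2 = 1

Summary:
  λ = -4: algebraic multiplicity = 3, geometric multiplicity = 1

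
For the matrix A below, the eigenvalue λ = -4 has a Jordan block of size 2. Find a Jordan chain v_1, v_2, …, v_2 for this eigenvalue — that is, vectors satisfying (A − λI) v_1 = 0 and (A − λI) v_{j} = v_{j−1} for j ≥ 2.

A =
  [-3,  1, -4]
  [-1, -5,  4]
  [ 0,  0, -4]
A Jordan chain for λ = -4 of length 2:
v_1 = (1, -1, 0)ᵀ
v_2 = (1, 0, 0)ᵀ

Let N = A − (-4)·I. We want v_2 with N^2 v_2 = 0 but N^1 v_2 ≠ 0; then v_{j-1} := N · v_j for j = 2, …, 2.

Pick v_2 = (1, 0, 0)ᵀ.
Then v_1 = N · v_2 = (1, -1, 0)ᵀ.

Sanity check: (A − (-4)·I) v_1 = (0, 0, 0)ᵀ = 0. ✓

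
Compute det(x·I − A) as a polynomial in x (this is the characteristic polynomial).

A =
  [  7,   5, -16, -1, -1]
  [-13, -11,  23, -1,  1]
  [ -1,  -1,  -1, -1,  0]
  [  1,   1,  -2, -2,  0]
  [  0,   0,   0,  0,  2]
x^5 + 5*x^4 - 5*x^3 - 45*x^2 + 108

Expanding det(x·I − A) (e.g. by cofactor expansion or by noting that A is similar to its Jordan form J, which has the same characteristic polynomial as A) gives
  χ_A(x) = x^5 + 5*x^4 - 5*x^3 - 45*x^2 + 108
which factors as (x - 2)^2*(x + 3)^3. The eigenvalues (with algebraic multiplicities) are λ = -3 with multiplicity 3, λ = 2 with multiplicity 2.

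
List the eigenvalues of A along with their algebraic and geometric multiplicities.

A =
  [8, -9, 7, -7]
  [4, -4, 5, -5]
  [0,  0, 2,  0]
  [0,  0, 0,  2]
λ = 2: alg = 4, geom = 2

Step 1 — factor the characteristic polynomial to read off the algebraic multiplicities:
  χ_A(x) = (x - 2)^4

Step 2 — compute geometric multiplicities via the rank-nullity identity g(λ) = n − rank(A − λI):
  rank(A − (2)·I) = 2, so dim ker(A − (2)·I) = n − 2 = 2

Summary:
  λ = 2: algebraic multiplicity = 4, geometric multiplicity = 2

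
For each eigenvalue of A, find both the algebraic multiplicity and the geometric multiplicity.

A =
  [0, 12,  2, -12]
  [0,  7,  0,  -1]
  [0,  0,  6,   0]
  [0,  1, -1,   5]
λ = 0: alg = 1, geom = 1; λ = 6: alg = 3, geom = 1

Step 1 — factor the characteristic polynomial to read off the algebraic multiplicities:
  χ_A(x) = x*(x - 6)^3

Step 2 — compute geometric multiplicities via the rank-nullity identity g(λ) = n − rank(A − λI):
  rank(A − (0)·I) = 3, so dim ker(A − (0)·I) = n − 3 = 1
  rank(A − (6)·I) = 3, so dim ker(A − (6)·I) = n − 3 = 1

Summary:
  λ = 0: algebraic multiplicity = 1, geometric multiplicity = 1
  λ = 6: algebraic multiplicity = 3, geometric multiplicity = 1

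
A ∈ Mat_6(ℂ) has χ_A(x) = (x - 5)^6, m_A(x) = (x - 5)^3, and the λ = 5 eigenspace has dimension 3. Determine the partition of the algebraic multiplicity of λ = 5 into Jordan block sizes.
Block sizes for λ = 5: [3, 2, 1]

Step 1 — from the characteristic polynomial, algebraic multiplicity of λ = 5 is 6. From dim ker(A − (5)·I) = 3, there are exactly 3 Jordan blocks for λ = 5.
Step 2 — from the minimal polynomial, the factor (x − 5)^3 tells us the largest block for λ = 5 has size 3.
Step 3 — with total size 6, 3 blocks, and largest block 3, the block sizes (in nonincreasing order) are [3, 2, 1].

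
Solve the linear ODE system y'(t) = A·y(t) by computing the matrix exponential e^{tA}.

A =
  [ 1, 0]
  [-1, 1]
e^{tA} =
  [exp(t), 0]
  [-t*exp(t), exp(t)]

Strategy: write A = P · J · P⁻¹ where J is a Jordan canonical form, so e^{tA} = P · e^{tJ} · P⁻¹, and e^{tJ} can be computed block-by-block.

A has Jordan form
J =
  [1, 1]
  [0, 1]
(up to reordering of blocks).

Per-block formulas:
  For a 2×2 Jordan block J_2(1): exp(t · J_2(1)) = e^(1t)·(I + t·N), where N is the 2×2 nilpotent shift.

After assembling e^{tJ} and conjugating by P, we get:

e^{tA} =
  [exp(t), 0]
  [-t*exp(t), exp(t)]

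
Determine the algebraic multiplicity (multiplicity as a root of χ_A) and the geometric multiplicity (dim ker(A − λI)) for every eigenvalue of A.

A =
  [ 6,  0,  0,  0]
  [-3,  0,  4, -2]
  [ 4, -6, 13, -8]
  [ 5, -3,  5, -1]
λ = 3: alg = 2, geom = 1; λ = 6: alg = 2, geom = 1

Step 1 — factor the characteristic polynomial to read off the algebraic multiplicities:
  χ_A(x) = (x - 6)^2*(x - 3)^2

Step 2 — compute geometric multiplicities via the rank-nullity identity g(λ) = n − rank(A − λI):
  rank(A − (3)·I) = 3, so dim ker(A − (3)·I) = n − 3 = 1
  rank(A − (6)·I) = 3, so dim ker(A − (6)·I) = n − 3 = 1

Summary:
  λ = 3: algebraic multiplicity = 2, geometric multiplicity = 1
  λ = 6: algebraic multiplicity = 2, geometric multiplicity = 1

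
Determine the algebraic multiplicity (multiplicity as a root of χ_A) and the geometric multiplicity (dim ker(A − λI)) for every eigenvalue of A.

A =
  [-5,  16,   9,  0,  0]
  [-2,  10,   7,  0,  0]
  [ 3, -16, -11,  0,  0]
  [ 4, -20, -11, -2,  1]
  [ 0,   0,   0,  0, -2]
λ = -2: alg = 5, geom = 2

Step 1 — factor the characteristic polynomial to read off the algebraic multiplicities:
  χ_A(x) = (x + 2)^5

Step 2 — compute geometric multiplicities via the rank-nullity identity g(λ) = n − rank(A − λI):
  rank(A − (-2)·I) = 3, so dim ker(A − (-2)·I) = n − 3 = 2

Summary:
  λ = -2: algebraic multiplicity = 5, geometric multiplicity = 2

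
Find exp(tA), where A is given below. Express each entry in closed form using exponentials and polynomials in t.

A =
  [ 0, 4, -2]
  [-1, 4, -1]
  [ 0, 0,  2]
e^{tA} =
  [-2*t*exp(2*t) + exp(2*t), 4*t*exp(2*t), -2*t*exp(2*t)]
  [-t*exp(2*t), 2*t*exp(2*t) + exp(2*t), -t*exp(2*t)]
  [0, 0, exp(2*t)]

Strategy: write A = P · J · P⁻¹ where J is a Jordan canonical form, so e^{tA} = P · e^{tJ} · P⁻¹, and e^{tJ} can be computed block-by-block.

A has Jordan form
J =
  [2, 1, 0]
  [0, 2, 0]
  [0, 0, 2]
(up to reordering of blocks).

Per-block formulas:
  For a 2×2 Jordan block J_2(2): exp(t · J_2(2)) = e^(2t)·(I + t·N), where N is the 2×2 nilpotent shift.
  For a 1×1 block at λ = 2: exp(t · [2]) = [e^(2t)].

After assembling e^{tJ} and conjugating by P, we get:

e^{tA} =
  [-2*t*exp(2*t) + exp(2*t), 4*t*exp(2*t), -2*t*exp(2*t)]
  [-t*exp(2*t), 2*t*exp(2*t) + exp(2*t), -t*exp(2*t)]
  [0, 0, exp(2*t)]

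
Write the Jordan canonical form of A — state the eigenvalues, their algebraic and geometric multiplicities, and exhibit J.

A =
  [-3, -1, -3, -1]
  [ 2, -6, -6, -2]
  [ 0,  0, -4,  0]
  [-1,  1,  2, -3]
J_3(-4) ⊕ J_1(-4)

The characteristic polynomial is
  det(x·I − A) = x^4 + 16*x^3 + 96*x^2 + 256*x + 256 = (x + 4)^4

Eigenvalues and multiplicities (the geometric multiplicity of λ is n − rank(A − λI), which equals the number of Jordan blocks for λ):
  λ = -4: algebraic multiplicity = 4, geometric multiplicity = 2

Determining the block sizes for each eigenvalue:
  λ = -4: with am = 4 and gm = 2, the partition is not yet determined (e.g. several partitions of 4 into 2 parts exist). Let N = A − (-4)·I. Computing rank(N^1) = 2, rank(N^2) = 1, rank(N^3) = 0; the number of blocks of size ≥ j is rank(N^{j−1}) − rank(N^j), giving [2, 1, 1]. So we have 1 block(s) of size 3, 1 block(s) of size 1 → block sizes [3, 1]

Assembling the blocks gives a Jordan form
J =
  [-4,  1,  0,  0]
  [ 0, -4,  1,  0]
  [ 0,  0, -4,  0]
  [ 0,  0,  0, -4]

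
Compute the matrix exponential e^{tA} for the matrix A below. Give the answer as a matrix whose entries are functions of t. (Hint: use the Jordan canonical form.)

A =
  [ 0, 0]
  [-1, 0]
e^{tA} =
  [1, 0]
  [-t, 1]

Strategy: write A = P · J · P⁻¹ where J is a Jordan canonical form, so e^{tA} = P · e^{tJ} · P⁻¹, and e^{tJ} can be computed block-by-block.

A has Jordan form
J =
  [0, 1]
  [0, 0]
(up to reordering of blocks).

Per-block formulas:
  For a 2×2 Jordan block J_2(0): exp(t · J_2(0)) = e^(0t)·(I + t·N), where N is the 2×2 nilpotent shift.

After assembling e^{tJ} and conjugating by P, we get:

e^{tA} =
  [1, 0]
  [-t, 1]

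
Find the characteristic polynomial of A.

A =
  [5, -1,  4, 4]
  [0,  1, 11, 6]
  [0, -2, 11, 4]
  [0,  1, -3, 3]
x^4 - 20*x^3 + 150*x^2 - 500*x + 625

Expanding det(x·I − A) (e.g. by cofactor expansion or by noting that A is similar to its Jordan form J, which has the same characteristic polynomial as A) gives
  χ_A(x) = x^4 - 20*x^3 + 150*x^2 - 500*x + 625
which factors as (x - 5)^4. The eigenvalues (with algebraic multiplicities) are λ = 5 with multiplicity 4.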